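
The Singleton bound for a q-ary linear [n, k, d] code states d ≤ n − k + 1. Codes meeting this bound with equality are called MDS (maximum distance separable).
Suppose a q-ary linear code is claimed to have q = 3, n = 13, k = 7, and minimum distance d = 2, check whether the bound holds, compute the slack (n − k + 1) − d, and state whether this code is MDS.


Singleton RHS = n − k + 1 = 7, slack = 5, bound satisfied, not MDS.

Singleton bound: d ≤ n − k + 1.
Here n = 13, k = 7, so n − k + 1 = 7.
Given d = 2, check d ≤ 7: YES.
Slack = (n − k + 1) − d = 5.
The code is NOT MDS (slack = 5 > 0).
Description: the claimed parameters are [13, 7, 2]_3; such a code would be non-MDS.


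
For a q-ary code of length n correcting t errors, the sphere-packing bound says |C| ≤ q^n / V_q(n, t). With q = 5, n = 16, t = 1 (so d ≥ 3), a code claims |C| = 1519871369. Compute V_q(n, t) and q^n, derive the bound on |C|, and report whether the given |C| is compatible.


V_q(n, t) = 65, q^n = 152587890625, Hamming bound = 2347506009, |C| = 1519871369 ≤ bound (satisfied).

Step 1: Compute V_q(n, t) = Σ_{j=0}^1 C(n, j) (q−1)^j.
  j = 0: C(16,0)·(4)^0 = 1·1 = 1.
  j = 1: C(16,1)·(4)^1 = 16·4 = 64.
  V_q(n, t) = 1 + 64 = 65.
Step 2: q^n = 5^16 = 152587890625.
Step 3: Hamming bound ⌊q^n / V_q(n,t)⌋ = ⌊152587890625/65⌋ = 2347506009.
Step 4: Compare |C| = 1519871369 to 2347506009: satisfied.
The claimed |C| lies below the Hamming bound.


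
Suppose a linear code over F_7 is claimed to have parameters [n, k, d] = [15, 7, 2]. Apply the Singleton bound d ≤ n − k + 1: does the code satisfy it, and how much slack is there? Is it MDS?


Singleton RHS = n − k + 1 = 9, slack = 7, bound satisfied, not MDS.

Singleton bound: d ≤ n − k + 1.
Here n = 15, k = 7, so n − k + 1 = 9.
Given d = 2, check d ≤ 9: YES.
Slack = (n − k + 1) − d = 7.
The code is NOT MDS (slack = 7 > 0).
Description: the claimed parameters are [15, 7, 2]_7; such a code would be non-MDS.


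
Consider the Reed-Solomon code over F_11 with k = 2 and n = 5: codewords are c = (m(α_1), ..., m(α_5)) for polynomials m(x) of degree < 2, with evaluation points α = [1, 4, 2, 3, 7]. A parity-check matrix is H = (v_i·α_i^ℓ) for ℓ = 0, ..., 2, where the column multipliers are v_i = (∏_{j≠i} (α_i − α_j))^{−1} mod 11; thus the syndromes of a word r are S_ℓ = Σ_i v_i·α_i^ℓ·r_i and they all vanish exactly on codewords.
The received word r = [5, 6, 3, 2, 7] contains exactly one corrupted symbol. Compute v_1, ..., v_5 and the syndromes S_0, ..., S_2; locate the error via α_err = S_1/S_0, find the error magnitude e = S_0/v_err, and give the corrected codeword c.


S = (5, 10, 9), error at position 3, error magnitude e = 5, c = [5, 6, 9, 2, 7].

Step 1: column multipliers v_i = (∏_{j≠i}(α_i − α_j))^{−1} mod 11.
  i = 1 (α = 1): (1−4)(1−2)(1−3)(1−7) = (−3)·(−1)·(−2)·(−6) = 36 ≡ 3, so v_1 = 3^{−1} = 4 (mod 11).
  i = 2 (α = 4): (4−1)(4−2)(4−3)(4−7) = 3·2·1·(−3) = −18 ≡ 4, so v_2 = 4^{−1} = 3 (mod 11).
  i = 3 (α = 2): (2−1)(2−4)(2−3)(2−7) = 1·(−2)·(−1)·(−5) = −10 ≡ 1, so v_3 = 1^{−1} = 1 (mod 11).
  i = 4 (α = 3): (3−1)(3−4)(3−2)(3−7) = 2·(−1)·1·(−4) = 8 ≡ 8, so v_4 = 8^{−1} = 7 (mod 11).
  i = 5 (α = 7): (7−1)(7−4)(7−2)(7−3) = 6·3·5·4 = 360 ≡ 8, so v_5 = 8^{−1} = 7 (mod 11).
  v = [4, 3, 1, 7, 7].
Step 2: syndromes of r = [5, 6, 3, 2, 7] (all sums mod 11).
  S_0 = Σ v_i r_i = 4·5 + 3·6 + 1·3 + 7·2 + 7·7 = 104 ≡ 5.
  S_1 = Σ v_i α_i r_i = 4·1·5 + 3·4·6 + 1·2·3 + 7·3·2 + 7·7·7 = 483 ≡ 10.
  α_i^2 mod 11 = [1, 5, 4, 9, 5].
  S_2 = Σ v_i α_i^2 r_i = 4·1·5 + 3·5·6 + 1·4·3 + 7·9·2 + 7·5·7 = 493 ≡ 9.
  S = (5, 10, 9) ≠ 0, so r is not a codeword (an error is present).
Step 3: locate the error. For a single error e at position i, S_ℓ = v_i·e·α_i^ℓ, so α_err = S_1/S_0.
  S_0^{−1} = 5^{−1} = 9 (mod 11), so α_err = 10·9 = 90 ≡ 2 = α_3. Error position i = 3.
  Consistency check: S_2/S_1 = 9·10 = 90 ≡ 2 = α_err ✓ (single-error assumption holds).
Step 4: error magnitude e = S_0/v_3 = S_0·∏_{j≠3}(α_3 − α_j) = 5·1 = 5 ≡ 5 (mod 11).
Step 5: correct position 3: c_3 = r_3 − e = 3 − 5 ≡ 9 (mod 11). Hence c = [5, 6, 9, 2, 7].
  Check: interpolating c through the α_i gives m(x) = 1 + 4·x (degree < 2) with m(α_i) = c_i for every i, so c is indeed a codeword.


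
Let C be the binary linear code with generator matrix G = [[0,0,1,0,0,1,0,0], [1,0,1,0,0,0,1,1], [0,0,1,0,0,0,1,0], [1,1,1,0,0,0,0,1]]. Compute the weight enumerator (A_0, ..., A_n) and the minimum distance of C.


Weight distribution: A_0 = 1, A_2 = 7, A_4 = 7, A_6 = 1. Minimum distance d = 2.

Enumerate all 2^4 = 16 messages m ∈ F_2^4.
For each, compute codeword c = mG in F_2^8, then tally its weight.
  m = 0000 → c = 00000000, weight = 0.
  m = 1000 → c = 00100100, weight = 2.
  m = 0100 → c = 10100011, weight = 4.
  m = 1100 → c = 10000111, weight = 4.
  m = 0010 → c = 00100010, weight = 2.
  m = 1010 → c = 00000110, weight = 2.
  m = 0110 → c = 10000001, weight = 2.
  m = 1110 → c = 10100101, weight = 4.
  m = 0001 → c = 11100001, weight = 4.
  m = 1001 → c = 11000101, weight = 4.
  m = 0101 → c = 01000010, weight = 2.
  m = 1101 → c = 01100110, weight = 4.
  m = 0011 → c = 11000011, weight = 4.
  m = 1011 → c = 11100111, weight = 6.
  m = 0111 → c = 01100000, weight = 2.
  m = 1111 → c = 01000100, weight = 2.
Tally weights:
  weight 0: 1 codewords.
  weight 2: 7 codewords.
  weight 4: 7 codewords.
  weight 6: 1 codewords.
Minimum distance d = smallest w > 0 with A_w > 0 = 2.
Sanity: Σ A_w = 16 = 2^4 = 16 ✓.


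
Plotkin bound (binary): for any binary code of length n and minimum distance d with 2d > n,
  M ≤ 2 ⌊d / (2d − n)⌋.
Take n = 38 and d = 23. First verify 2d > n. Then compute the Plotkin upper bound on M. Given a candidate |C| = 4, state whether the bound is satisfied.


Plotkin bound M ≤ 4; given |C| = 4 ≤ bound (satisfied).

Check applicability: 2d = 46, n = 38.
2d − n = 8 > 0, so Plotkin applies.
Compute d/(2d−n) = 23/8 ≈ 2.8750.
⌊d/(2d−n)⌋ = 2.
Plotkin bound: M ≤ 2·2 = 4.
Given |C| = 4, check: satisfied.
This |C| is at the Plotkin bound.


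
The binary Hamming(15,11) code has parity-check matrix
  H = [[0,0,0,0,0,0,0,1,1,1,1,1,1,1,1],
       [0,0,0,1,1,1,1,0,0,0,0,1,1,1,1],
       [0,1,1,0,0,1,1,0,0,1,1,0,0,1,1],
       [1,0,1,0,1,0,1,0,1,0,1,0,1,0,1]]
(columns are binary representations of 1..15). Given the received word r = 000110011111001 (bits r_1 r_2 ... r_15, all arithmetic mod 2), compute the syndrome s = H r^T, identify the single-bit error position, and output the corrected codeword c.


s = (0, 0, 1, 0)^T, error position = 2, corrected codeword c = 010110011111001

Compute s = H r^T mod 2 one row at a time:
  s_1 = 1 + 1 + 1 + 1 + 1 + 0 + 0 + 1 = 6 ≡ 0 (mod 2).
  s_2 = 1 + 1 + 0 + 0 + 1 + 0 + 0 + 1 = 4 ≡ 0 (mod 2).
  s_3 = 0 + 0 + 0 + 0 + 1 + 1 + 0 + 1 = 3 ≡ 1 (mod 2).
  s_4 = 0 + 0 + 1 + 0 + 1 + 1 + 0 + 1 = 4 ≡ 0 (mod 2).
s = (0, 0, 1, 0)^T — this equals column 2 of H (binary 0010), so error is at position 2.
Correct: flip bit 2 of r = 000110011111001 to get c = 010110011111001.


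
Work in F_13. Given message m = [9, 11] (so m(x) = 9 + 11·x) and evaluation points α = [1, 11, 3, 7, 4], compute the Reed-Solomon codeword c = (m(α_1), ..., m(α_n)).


c = [7, 0, 3, 8, 1]

Message polynomial: m(x) = 9 + 11·x (mod 13).
For each evaluation point α_i, compute m(α_i) mod 13:
  α_1 = 1: Horner steps 11 → 7, so m(1) = 7.
  α_2 = 11: Horner steps 11 → 0, so m(11) = 0.
  α_3 = 3: Horner steps 11 → 3, so m(3) = 3.
  α_4 = 7: Horner steps 11 → 8, so m(7) = 8.
  α_5 = 4: Horner steps 11 → 1, so m(4) = 1.
Codeword c = [7, 0, 3, 8, 1] ∈ F_13^5.


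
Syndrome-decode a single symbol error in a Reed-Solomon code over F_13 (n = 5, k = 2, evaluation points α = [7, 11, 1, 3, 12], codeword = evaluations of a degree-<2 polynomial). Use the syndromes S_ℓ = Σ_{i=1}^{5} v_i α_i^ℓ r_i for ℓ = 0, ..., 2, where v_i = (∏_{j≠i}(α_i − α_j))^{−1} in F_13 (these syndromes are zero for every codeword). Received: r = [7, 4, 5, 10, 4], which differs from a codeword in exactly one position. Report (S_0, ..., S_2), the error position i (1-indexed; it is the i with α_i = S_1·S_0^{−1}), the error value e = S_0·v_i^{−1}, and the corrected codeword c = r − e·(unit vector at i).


S = (4, 9, 4), error at position 5, error magnitude e = 4, c = [7, 4, 5, 10, 0].

Step 1: column multipliers v_i = (∏_{j≠i}(α_i − α_j))^{−1} mod 13.
  i = 1 (α = 7): (7−11)(7−1)(7−3)(7−12) = (−4)·6·4·(−5) = 480 ≡ 12, so v_1 = 12^{−1} = 12 (mod 13).
  i = 2 (α = 11): (11−7)(11−1)(11−3)(11−12) = 4·10·8·(−1) = −320 ≡ 5, so v_2 = 5^{−1} = 8 (mod 13).
  i = 3 (α = 1): (1−7)(1−11)(1−3)(1−12) = (−6)·(−10)·(−2)·(−11) = 1320 ≡ 7, so v_3 = 7^{−1} = 2 (mod 13).
  i = 4 (α = 3): (3−7)(3−11)(3−1)(3−12) = (−4)·(−8)·2·(−9) = −576 ≡ 9, so v_4 = 9^{−1} = 3 (mod 13).
  i = 5 (α = 12): (12−7)(12−11)(12−1)(12−3) = 5·1·11·9 = 495 ≡ 1, so v_5 = 1^{−1} = 1 (mod 13).
  v = [12, 8, 2, 3, 1].
Step 2: syndromes of r = [7, 4, 5, 10, 4] (all sums mod 13).
  S_0 = Σ v_i r_i = 12·7 + 8·4 + 2·5 + 3·10 + 1·4 = 160 ≡ 4.
  S_1 = Σ v_i α_i r_i = 12·7·7 + 8·11·4 + 2·1·5 + 3·3·10 + 1·12·4 = 1088 ≡ 9.
  α_i^2 mod 13 = [10, 4, 1, 9, 1].
  S_2 = Σ v_i α_i^2 r_i = 12·10·7 + 8·4·4 + 2·1·5 + 3·9·10 + 1·1·4 = 1252 ≡ 4.
  S = (4, 9, 4) ≠ 0, so r is not a codeword (an error is present).
Step 3: locate the error. For a single error e at position i, S_ℓ = v_i·e·α_i^ℓ, so α_err = S_1/S_0.
  S_0^{−1} = 4^{−1} = 10 (mod 13), so α_err = 9·10 = 90 ≡ 12 = α_5. Error position i = 5.
  Consistency check: S_2/S_1 = 4·3 = 12 ≡ 12 = α_err ✓ (single-error assumption holds).
Step 4: error magnitude e = S_0/v_5 = S_0·∏_{j≠5}(α_5 − α_j) = 4·1 = 4 ≡ 4 (mod 13).
Step 5: correct position 5: c_5 = r_5 − e = 4 − 4 ≡ 0 (mod 13). Hence c = [7, 4, 5, 10, 0].
  Check: interpolating c through the α_i gives m(x) = 9 + 9·x (degree < 2) with m(α_i) = c_i for every i, so c is indeed a codeword.


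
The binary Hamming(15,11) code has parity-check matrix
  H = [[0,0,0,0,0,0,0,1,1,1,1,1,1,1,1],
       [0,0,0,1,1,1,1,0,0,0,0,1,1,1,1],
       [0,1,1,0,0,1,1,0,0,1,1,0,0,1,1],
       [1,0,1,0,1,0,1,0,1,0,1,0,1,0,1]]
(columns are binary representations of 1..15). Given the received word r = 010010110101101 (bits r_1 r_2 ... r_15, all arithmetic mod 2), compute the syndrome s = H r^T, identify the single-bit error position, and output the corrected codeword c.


s = (1, 1, 0, 0)^T, error position = 12, corrected codeword c = 010010110100101

Compute s = H r^T mod 2 one row at a time:
  s_1 = 1 + 0 + 1 + 0 + 1 + 1 + 0 + 1 = 5 ≡ 1 (mod 2).
  s_2 = 0 + 1 + 0 + 1 + 1 + 1 + 0 + 1 = 5 ≡ 1 (mod 2).
  s_3 = 1 + 0 + 0 + 1 + 1 + 0 + 0 + 1 = 4 ≡ 0 (mod 2).
  s_4 = 0 + 0 + 1 + 1 + 0 + 0 + 1 + 1 = 4 ≡ 0 (mod 2).
s = (1, 1, 0, 0)^T — this equals column 12 of H (binary 1100), so error is at position 12.
Correct: flip bit 12 of r = 010010110101101 to get c = 010010110100101.


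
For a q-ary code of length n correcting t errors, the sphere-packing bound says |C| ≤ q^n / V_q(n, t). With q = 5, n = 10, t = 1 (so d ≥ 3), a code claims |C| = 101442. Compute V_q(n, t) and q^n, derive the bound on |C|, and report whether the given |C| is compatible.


V_q(n, t) = 41, q^n = 9765625, Hamming bound = 238185, |C| = 101442 ≤ bound (satisfied).

Step 1: Compute V_q(n, t) = Σ_{j=0}^1 C(n, j) (q−1)^j.
  j = 0: C(10,0)·(4)^0 = 1·1 = 1.
  j = 1: C(10,1)·(4)^1 = 10·4 = 40.
  V_q(n, t) = 1 + 40 = 41.
Step 2: q^n = 5^10 = 9765625.
Step 3: Hamming bound ⌊q^n / V_q(n,t)⌋ = ⌊9765625/41⌋ = 238185.
Step 4: Compare |C| = 101442 to 238185: satisfied.
The claimed |C| lies below the Hamming bound.


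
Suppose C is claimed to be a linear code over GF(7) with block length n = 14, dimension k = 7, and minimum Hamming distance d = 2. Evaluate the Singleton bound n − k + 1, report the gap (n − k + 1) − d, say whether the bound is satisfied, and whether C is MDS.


Singleton RHS = n − k + 1 = 8, slack = 6, bound satisfied, not MDS.

Singleton bound: d ≤ n − k + 1.
Here n = 14, k = 7, so n − k + 1 = 8.
Given d = 2, check d ≤ 8: YES.
Slack = (n − k + 1) − d = 6.
The code is NOT MDS (slack = 6 > 0).
Description: the claimed parameters are [14, 7, 2]_7; such a code would be non-MDS.


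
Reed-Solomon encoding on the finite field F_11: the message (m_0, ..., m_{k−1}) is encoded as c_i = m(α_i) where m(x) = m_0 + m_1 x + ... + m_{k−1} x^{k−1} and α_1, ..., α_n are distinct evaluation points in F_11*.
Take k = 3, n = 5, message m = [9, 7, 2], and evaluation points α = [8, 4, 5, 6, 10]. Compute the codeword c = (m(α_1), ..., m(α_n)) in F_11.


c = [6, 3, 6, 2, 4]

Message polynomial: m(x) = 9 + 7·x + 2·x^2 (mod 11).
For each evaluation point α_i, compute m(α_i) mod 11:
  α_1 = 8: Horner steps 2 → 1 → 6, so m(8) = 6.
  α_2 = 4: Horner steps 2 → 4 → 3, so m(4) = 3.
  α_3 = 5: Horner steps 2 → 6 → 6, so m(5) = 6.
  α_4 = 6: Horner steps 2 → 8 → 2, so m(6) = 2.
  α_5 = 10: Horner steps 2 → 5 → 4, so m(10) = 4.
Codeword c = [6, 3, 6, 2, 4] ∈ F_11^5.


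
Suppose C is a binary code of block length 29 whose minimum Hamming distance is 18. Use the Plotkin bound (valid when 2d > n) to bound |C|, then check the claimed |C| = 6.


Plotkin bound M ≤ 4; given |C| = 6 > bound (violated).

Check applicability: 2d = 36, n = 29.
2d − n = 7 > 0, so Plotkin applies.
Compute d/(2d−n) = 18/7 ≈ 2.5714.
⌊d/(2d−n)⌋ = 2.
Plotkin bound: M ≤ 2·2 = 4.
Given |C| = 6, check: VIOLATED.
This |C| is above the Plotkin bound, so no binary code with n = 29, d = 18 and 6 codewords exists.


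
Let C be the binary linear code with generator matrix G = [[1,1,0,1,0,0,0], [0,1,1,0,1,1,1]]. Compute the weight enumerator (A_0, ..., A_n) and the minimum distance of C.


Weight distribution: A_0 = 1, A_3 = 1, A_5 = 1, A_6 = 1. Minimum distance d = 3.

Enumerate all 2^2 = 4 messages m ∈ F_2^2.
For each, compute codeword c = mG in F_2^7, then tally its weight.
  m = 00 → c = 0000000, weight = 0.
  m = 10 → c = 1101000, weight = 3.
  m = 01 → c = 0110111, weight = 5.
  m = 11 → c = 1011111, weight = 6.
Tally weights:
  weight 0: 1 codewords.
  weight 3: 1 codewords.
  weight 5: 1 codewords.
  weight 6: 1 codewords.
Minimum distance d = smallest w > 0 with A_w > 0 = 3.
Sanity: Σ A_w = 4 = 2^2 = 4 ✓.


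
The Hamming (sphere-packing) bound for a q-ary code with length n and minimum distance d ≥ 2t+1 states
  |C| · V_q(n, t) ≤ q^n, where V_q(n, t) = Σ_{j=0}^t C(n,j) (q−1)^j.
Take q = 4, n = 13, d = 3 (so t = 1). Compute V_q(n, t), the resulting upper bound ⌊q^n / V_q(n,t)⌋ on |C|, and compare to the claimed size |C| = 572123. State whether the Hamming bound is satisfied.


V_q(n, t) = 40, q^n = 67108864, Hamming bound = 1677721, |C| = 572123 ≤ bound (satisfied).

Step 1: Compute V_q(n, t) = Σ_{j=0}^1 C(n, j) (q−1)^j.
  j = 0: C(13,0)·(3)^0 = 1·1 = 1.
  j = 1: C(13,1)·(3)^1 = 13·3 = 39.
  V_q(n, t) = 1 + 39 = 40.
Step 2: q^n = 4^13 = 67108864.
Step 3: Hamming bound ⌊q^n / V_q(n,t)⌋ = ⌊67108864/40⌋ = 1677721.
Step 4: Compare |C| = 572123 to 1677721: satisfied.
The claimed |C| lies below the Hamming bound.


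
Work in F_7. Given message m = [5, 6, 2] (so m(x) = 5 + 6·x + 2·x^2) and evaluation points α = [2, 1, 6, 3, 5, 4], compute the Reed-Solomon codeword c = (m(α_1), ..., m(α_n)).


c = [4, 6, 1, 6, 1, 5]

Message polynomial: m(x) = 5 + 6·x + 2·x^2 (mod 7).
For each evaluation point α_i, compute m(α_i) mod 7:
  α_1 = 2: Horner steps 2 → 3 → 4, so m(2) = 4.
  α_2 = 1: Horner steps 2 → 1 → 6, so m(1) = 6.
  α_3 = 6: Horner steps 2 → 4 → 1, so m(6) = 1.
  α_4 = 3: Horner steps 2 → 5 → 6, so m(3) = 6.
  α_5 = 5: Horner steps 2 → 2 → 1, so m(5) = 1.
  α_6 = 4: Horner steps 2 → 0 → 5, so m(4) = 5.
Codeword c = [4, 6, 1, 6, 1, 5] ∈ F_7^6.


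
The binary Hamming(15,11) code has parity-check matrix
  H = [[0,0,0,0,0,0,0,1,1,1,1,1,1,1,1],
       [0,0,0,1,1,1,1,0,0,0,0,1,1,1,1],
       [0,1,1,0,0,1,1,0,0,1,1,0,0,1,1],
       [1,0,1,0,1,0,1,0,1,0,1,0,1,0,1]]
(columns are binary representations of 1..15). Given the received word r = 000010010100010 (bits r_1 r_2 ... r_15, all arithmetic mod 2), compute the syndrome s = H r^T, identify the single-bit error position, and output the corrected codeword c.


s = (1, 0, 0, 1)^T, error position = 9, corrected codeword c = 000010011100010

Compute s = H r^T mod 2 one row at a time:
  s_1 = 1 + 0 + 1 + 0 + 0 + 0 + 1 + 0 = 3 ≡ 1 (mod 2).
  s_2 = 0 + 1 + 0 + 0 + 0 + 0 + 1 + 0 = 2 ≡ 0 (mod 2).
  s_3 = 0 + 0 + 0 + 0 + 1 + 0 + 1 + 0 = 2 ≡ 0 (mod 2).
  s_4 = 0 + 0 + 1 + 0 + 0 + 0 + 0 + 0 = 1 ≡ 1 (mod 2).
s = (1, 0, 0, 1)^T — this equals column 9 of H (binary 1001), so error is at position 9.
Correct: flip bit 9 of r = 000010010100010 to get c = 000010011100010.


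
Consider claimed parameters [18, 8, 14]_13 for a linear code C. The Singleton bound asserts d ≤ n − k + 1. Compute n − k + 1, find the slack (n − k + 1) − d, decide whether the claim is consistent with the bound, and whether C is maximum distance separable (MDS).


Singleton RHS = n − k + 1 = 11, slack = -3, bound violated (no such code; not MDS).

Singleton bound: d ≤ n − k + 1.
Here n = 18, k = 8, so n − k + 1 = 11.
Given d = 14, check d ≤ 11: NO.
Slack = (n − k + 1) − d = -3.
The slack is negative: d = 14 exceeds n − k + 1 = 11 by 3, so the Singleton bound is violated and no linear [18, 8, 14]_13 code can exist. In particular it is not MDS (MDS requires d = n − k + 1 exactly).
Description: the claimed parameters are [18, 8, 14]_13; such a code would be impossible (violates the Singleton bound).


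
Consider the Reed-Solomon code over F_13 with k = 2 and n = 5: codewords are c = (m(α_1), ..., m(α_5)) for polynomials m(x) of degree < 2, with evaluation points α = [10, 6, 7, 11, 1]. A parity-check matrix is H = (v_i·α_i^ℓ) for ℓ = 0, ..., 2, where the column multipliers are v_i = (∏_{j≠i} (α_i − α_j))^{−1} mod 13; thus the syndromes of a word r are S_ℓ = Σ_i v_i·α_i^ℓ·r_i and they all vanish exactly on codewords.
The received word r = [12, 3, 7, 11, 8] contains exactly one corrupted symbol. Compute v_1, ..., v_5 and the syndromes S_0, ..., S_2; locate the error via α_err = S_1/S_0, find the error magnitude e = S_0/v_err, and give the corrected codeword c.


S = (10, 5, 9), error at position 3, error magnitude e = 5, c = [12, 3, 2, 11, 8].

Step 1: column multipliers v_i = (∏_{j≠i}(α_i − α_j))^{−1} mod 13.
  i = 1 (α = 10): (10−6)(10−7)(10−11)(10−1) = 4·3·(−1)·9 = −108 ≡ 9, so v_1 = 9^{−1} = 3 (mod 13).
  i = 2 (α = 6): (6−10)(6−7)(6−11)(6−1) = (−4)·(−1)·(−5)·5 = −100 ≡ 4, so v_2 = 4^{−1} = 10 (mod 13).
  i = 3 (α = 7): (7−10)(7−6)(7−11)(7−1) = (−3)·1·(−4)·6 = 72 ≡ 7, so v_3 = 7^{−1} = 2 (mod 13).
  i = 4 (α = 11): (11−10)(11−6)(11−7)(11−1) = 1·5·4·10 = 200 ≡ 5, so v_4 = 5^{−1} = 8 (mod 13).
  i = 5 (α = 1): (1−10)(1−6)(1−7)(1−11) = (−9)·(−5)·(−6)·(−10) = 2700 ≡ 9, so v_5 = 9^{−1} = 3 (mod 13).
  v = [3, 10, 2, 8, 3].
Step 2: syndromes of r = [12, 3, 7, 11, 8] (all sums mod 13).
  S_0 = Σ v_i r_i = 3·12 + 10·3 + 2·7 + 8·11 + 3·8 = 192 ≡ 10.
  S_1 = Σ v_i α_i r_i = 3·10·12 + 10·6·3 + 2·7·7 + 8·11·11 + 3·1·8 = 1630 ≡ 5.
  α_i^2 mod 13 = [9, 10, 10, 4, 1].
  S_2 = Σ v_i α_i^2 r_i = 3·9·12 + 10·10·3 + 2·10·7 + 8·4·11 + 3·1·8 = 1140 ≡ 9.
  S = (10, 5, 9) ≠ 0, so r is not a codeword (an error is present).
Step 3: locate the error. For a single error e at position i, S_ℓ = v_i·e·α_i^ℓ, so α_err = S_1/S_0.
  S_0^{−1} = 10^{−1} = 4 (mod 13), so α_err = 5·4 = 20 ≡ 7 = α_3. Error position i = 3.
  Consistency check: S_2/S_1 = 9·8 = 72 ≡ 7 = α_err ✓ (single-error assumption holds).
Step 4: error magnitude e = S_0/v_3 = S_0·∏_{j≠3}(α_3 − α_j) = 10·7 = 70 ≡ 5 (mod 13).
Step 5: correct position 3: c_3 = r_3 − e = 7 − 5 ≡ 2 (mod 13). Hence c = [12, 3, 2, 11, 8].
  Check: interpolating c through the α_i gives m(x) = 9 + 12·x (degree < 2) with m(α_i) = c_i for every i, so c is indeed a codeword.


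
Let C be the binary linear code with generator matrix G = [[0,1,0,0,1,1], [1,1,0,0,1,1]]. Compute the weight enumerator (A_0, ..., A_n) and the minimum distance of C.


Weight distribution: A_0 = 1, A_1 = 1, A_3 = 1, A_4 = 1. Minimum distance d = 1.

Enumerate all 2^2 = 4 messages m ∈ F_2^2.
For each, compute codeword c = mG in F_2^6, then tally its weight.
  m = 00 → c = 000000, weight = 0.
  m = 10 → c = 010011, weight = 3.
  m = 01 → c = 110011, weight = 4.
  m = 11 → c = 100000, weight = 1.
Tally weights:
  weight 0: 1 codewords.
  weight 1: 1 codewords.
  weight 3: 1 codewords.
  weight 4: 1 codewords.
Minimum distance d = smallest w > 0 with A_w > 0 = 1.
Sanity: Σ A_w = 4 = 2^2 = 4 ✓.


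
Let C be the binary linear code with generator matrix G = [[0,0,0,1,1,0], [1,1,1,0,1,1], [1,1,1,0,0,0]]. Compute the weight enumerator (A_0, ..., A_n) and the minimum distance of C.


Weight distribution: A_0 = 1, A_2 = 3, A_3 = 1, A_5 = 3. Minimum distance d = 2.

Enumerate all 2^3 = 8 messages m ∈ F_2^3.
For each, compute codeword c = mG in F_2^6, then tally its weight.
  m = 000 → c = 000000, weight = 0.
  m = 100 → c = 000110, weight = 2.
  m = 010 → c = 111011, weight = 5.
  m = 110 → c = 111101, weight = 5.
  m = 001 → c = 111000, weight = 3.
  m = 101 → c = 111110, weight = 5.
  m = 011 → c = 000011, weight = 2.
  m = 111 → c = 000101, weight = 2.
Tally weights:
  weight 0: 1 codewords.
  weight 2: 3 codewords.
  weight 3: 1 codewords.
  weight 5: 3 codewords.
Minimum distance d = smallest w > 0 with A_w > 0 = 2.
Sanity: Σ A_w = 8 = 2^3 = 8 ✓.


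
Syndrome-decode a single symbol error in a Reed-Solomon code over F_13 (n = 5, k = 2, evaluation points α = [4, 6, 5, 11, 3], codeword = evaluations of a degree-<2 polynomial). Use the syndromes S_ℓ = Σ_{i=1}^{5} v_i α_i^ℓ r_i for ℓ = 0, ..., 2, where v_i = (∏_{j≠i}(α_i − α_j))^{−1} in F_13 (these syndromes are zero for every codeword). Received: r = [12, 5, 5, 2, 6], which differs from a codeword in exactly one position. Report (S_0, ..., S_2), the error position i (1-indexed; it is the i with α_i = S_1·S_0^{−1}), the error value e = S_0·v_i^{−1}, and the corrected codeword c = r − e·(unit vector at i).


S = (8, 9, 2), error at position 2, error magnitude e = 7, c = [12, 11, 5, 2, 6].

Step 1: column multipliers v_i = (∏_{j≠i}(α_i − α_j))^{−1} mod 13.
  i = 1 (α = 4): (4−6)(4−5)(4−11)(4−3) = (−2)·(−1)·(−7)·1 = −14 ≡ 12, so v_1 = 12^{−1} = 12 (mod 13).
  i = 2 (α = 6): (6−4)(6−5)(6−11)(6−3) = 2·1·(−5)·3 = −30 ≡ 9, so v_2 = 9^{−1} = 3 (mod 13).
  i = 3 (α = 5): (5−4)(5−6)(5−11)(5−3) = 1·(−1)·(−6)·2 = 12 ≡ 12, so v_3 = 12^{−1} = 12 (mod 13).
  i = 4 (α = 11): (11−4)(11−6)(11−5)(11−3) = 7·5·6·8 = 1680 ≡ 3, so v_4 = 3^{−1} = 9 (mod 13).
  i = 5 (α = 3): (3−4)(3−6)(3−5)(3−11) = (−1)·(−3)·(−2)·(−8) = 48 ≡ 9, so v_5 = 9^{−1} = 3 (mod 13).
  v = [12, 3, 12, 9, 3].
Step 2: syndromes of r = [12, 5, 5, 2, 6] (all sums mod 13).
  S_0 = Σ v_i r_i = 12·12 + 3·5 + 12·5 + 9·2 + 3·6 = 255 ≡ 8.
  S_1 = Σ v_i α_i r_i = 12·4·12 + 3·6·5 + 12·5·5 + 9·11·2 + 3·3·6 = 1218 ≡ 9.
  α_i^2 mod 13 = [3, 10, 12, 4, 9].
  S_2 = Σ v_i α_i^2 r_i = 12·3·12 + 3·10·5 + 12·12·5 + 9·4·2 + 3·9·6 = 1536 ≡ 2.
  S = (8, 9, 2) ≠ 0, so r is not a codeword (an error is present).
Step 3: locate the error. For a single error e at position i, S_ℓ = v_i·e·α_i^ℓ, so α_err = S_1/S_0.
  S_0^{−1} = 8^{−1} = 5 (mod 13), so α_err = 9·5 = 45 ≡ 6 = α_2. Error position i = 2.
  Consistency check: S_2/S_1 = 2·3 = 6 ≡ 6 = α_err ✓ (single-error assumption holds).
Step 4: error magnitude e = S_0/v_2 = S_0·∏_{j≠2}(α_2 − α_j) = 8·9 = 72 ≡ 7 (mod 13).
Step 5: correct position 2: c_2 = r_2 − e = 5 − 7 ≡ 11 (mod 13). Hence c = [12, 11, 5, 2, 6].
  Check: interpolating c through the α_i gives m(x) = 1 + 6·x (degree < 2) with m(α_i) = c_i for every i, so c is indeed a codeword.


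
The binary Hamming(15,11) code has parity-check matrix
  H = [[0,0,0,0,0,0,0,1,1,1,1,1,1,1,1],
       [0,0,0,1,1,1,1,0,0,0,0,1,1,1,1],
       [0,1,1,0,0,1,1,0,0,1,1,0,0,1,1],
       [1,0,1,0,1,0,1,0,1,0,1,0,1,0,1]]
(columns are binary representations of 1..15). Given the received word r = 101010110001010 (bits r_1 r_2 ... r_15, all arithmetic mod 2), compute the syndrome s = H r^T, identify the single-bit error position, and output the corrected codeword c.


s = (1, 0, 1, 0)^T, error position = 10, corrected codeword c = 101010110101010

Compute s = H r^T mod 2 one row at a time:
  s_1 = 1 + 0 + 0 + 0 + 1 + 0 + 1 + 0 = 3 ≡ 1 (mod 2).
  s_2 = 0 + 1 + 0 + 1 + 1 + 0 + 1 + 0 = 4 ≡ 0 (mod 2).
  s_3 = 0 + 1 + 0 + 1 + 0 + 0 + 1 + 0 = 3 ≡ 1 (mod 2).
  s_4 = 1 + 1 + 1 + 1 + 0 + 0 + 0 + 0 = 4 ≡ 0 (mod 2).
s = (1, 0, 1, 0)^T — this equals column 10 of H (binary 1010), so error is at position 10.
Correct: flip bit 10 of r = 101010110001010 to get c = 101010110101010.


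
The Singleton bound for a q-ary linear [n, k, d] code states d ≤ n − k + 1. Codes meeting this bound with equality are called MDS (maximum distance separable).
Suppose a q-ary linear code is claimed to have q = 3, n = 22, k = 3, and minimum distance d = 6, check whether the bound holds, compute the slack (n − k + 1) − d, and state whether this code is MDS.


Singleton RHS = n − k + 1 = 20, slack = 14, bound satisfied, not MDS.

Singleton bound: d ≤ n − k + 1.
Here n = 22, k = 3, so n − k + 1 = 20.
Given d = 6, check d ≤ 20: YES.
Slack = (n − k + 1) − d = 14.
The code is NOT MDS (slack = 14 > 0).
Description: the claimed parameters are [22, 3, 6]_3; such a code would be non-MDS.


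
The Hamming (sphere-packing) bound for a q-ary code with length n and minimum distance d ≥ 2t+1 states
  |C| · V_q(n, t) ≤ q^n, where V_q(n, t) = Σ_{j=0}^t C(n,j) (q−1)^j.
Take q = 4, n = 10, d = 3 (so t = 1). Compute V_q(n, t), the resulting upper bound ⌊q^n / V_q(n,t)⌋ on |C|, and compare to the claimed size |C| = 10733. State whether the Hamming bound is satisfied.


V_q(n, t) = 31, q^n = 1048576, Hamming bound = 33825, |C| = 10733 ≤ bound (satisfied).

Step 1: Compute V_q(n, t) = Σ_{j=0}^1 C(n, j) (q−1)^j.
  j = 0: C(10,0)·(3)^0 = 1·1 = 1.
  j = 1: C(10,1)·(3)^1 = 10·3 = 30.
  V_q(n, t) = 1 + 30 = 31.
Step 2: q^n = 4^10 = 1048576.
Step 3: Hamming bound ⌊q^n / V_q(n,t)⌋ = ⌊1048576/31⌋ = 33825.
Step 4: Compare |C| = 10733 to 33825: satisfied.
The claimed |C| lies below the Hamming bound.


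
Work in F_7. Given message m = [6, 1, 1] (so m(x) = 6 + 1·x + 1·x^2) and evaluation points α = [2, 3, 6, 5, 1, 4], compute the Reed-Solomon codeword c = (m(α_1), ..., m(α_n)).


c = [5, 4, 6, 1, 1, 5]

Message polynomial: m(x) = 6 + 1·x + 1·x^2 (mod 7).
For each evaluation point α_i, compute m(α_i) mod 7:
  α_1 = 2: Horner steps 1 → 3 → 5, so m(2) = 5.
  α_2 = 3: Horner steps 1 → 4 → 4, so m(3) = 4.
  α_3 = 6: Horner steps 1 → 0 → 6, so m(6) = 6.
  α_4 = 5: Horner steps 1 → 6 → 1, so m(5) = 1.
  α_5 = 1: Horner steps 1 → 2 → 1, so m(1) = 1.
  α_6 = 4: Horner steps 1 → 5 → 5, so m(4) = 5.
Codeword c = [5, 4, 6, 1, 1, 5] ∈ F_7^6.


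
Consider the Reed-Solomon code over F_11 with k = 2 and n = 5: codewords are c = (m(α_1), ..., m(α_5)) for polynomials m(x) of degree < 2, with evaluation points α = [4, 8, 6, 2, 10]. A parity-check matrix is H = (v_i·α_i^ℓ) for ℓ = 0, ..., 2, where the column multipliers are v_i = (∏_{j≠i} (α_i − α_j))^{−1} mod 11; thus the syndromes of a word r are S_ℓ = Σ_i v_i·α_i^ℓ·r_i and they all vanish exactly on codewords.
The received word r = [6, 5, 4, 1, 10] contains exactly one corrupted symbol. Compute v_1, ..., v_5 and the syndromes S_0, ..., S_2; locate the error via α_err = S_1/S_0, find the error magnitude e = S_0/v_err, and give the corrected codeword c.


S = (9, 10, 5), error at position 3, error magnitude e = 4, c = [6, 5, 0, 1, 10].

Step 1: column multipliers v_i = (∏_{j≠i}(α_i − α_j))^{−1} mod 11.
  i = 1 (α = 4): (4−8)(4−6)(4−2)(4−10) = (−4)·(−2)·2·(−6) = −96 ≡ 3, so v_1 = 3^{−1} = 4 (mod 11).
  i = 2 (α = 8): (8−4)(8−6)(8−2)(8−10) = 4·2·6·(−2) = −96 ≡ 3, so v_2 = 3^{−1} = 4 (mod 11).
  i = 3 (α = 6): (6−4)(6−8)(6−2)(6−10) = 2·(−2)·4·(−4) = 64 ≡ 9, so v_3 = 9^{−1} = 5 (mod 11).
  i = 4 (α = 2): (2−4)(2−8)(2−6)(2−10) = (−2)·(−6)·(−4)·(−8) = 384 ≡ 10, so v_4 = 10^{−1} = 10 (mod 11).
  i = 5 (α = 10): (10−4)(10−8)(10−6)(10−2) = 6·2·4·8 = 384 ≡ 10, so v_5 = 10^{−1} = 10 (mod 11).
  v = [4, 4, 5, 10, 10].
Step 2: syndromes of r = [6, 5, 4, 1, 10] (all sums mod 11).
  S_0 = Σ v_i r_i = 4·6 + 4·5 + 5·4 + 10·1 + 10·10 = 174 ≡ 9.
  S_1 = Σ v_i α_i r_i = 4·4·6 + 4·8·5 + 5·6·4 + 10·2·1 + 10·10·10 = 1396 ≡ 10.
  α_i^2 mod 11 = [5, 9, 3, 4, 1].
  S_2 = Σ v_i α_i^2 r_i = 4·5·6 + 4·9·5 + 5·3·4 + 10·4·1 + 10·1·10 = 500 ≡ 5.
  S = (9, 10, 5) ≠ 0, so r is not a codeword (an error is present).
Step 3: locate the error. For a single error e at position i, S_ℓ = v_i·e·α_i^ℓ, so α_err = S_1/S_0.
  S_0^{−1} = 9^{−1} = 5 (mod 11), so α_err = 10·5 = 50 ≡ 6 = α_3. Error position i = 3.
  Consistency check: S_2/S_1 = 5·10 = 50 ≡ 6 = α_err ✓ (single-error assumption holds).
Step 4: error magnitude e = S_0/v_3 = S_0·∏_{j≠3}(α_3 − α_j) = 9·9 = 81 ≡ 4 (mod 11).
Step 5: correct position 3: c_3 = r_3 − e = 4 − 4 ≡ 0 (mod 11). Hence c = [6, 5, 0, 1, 10].
  Check: interpolating c through the α_i gives m(x) = 7 + 8·x (degree < 2) with m(α_i) = c_i for every i, so c is indeed a codeword.


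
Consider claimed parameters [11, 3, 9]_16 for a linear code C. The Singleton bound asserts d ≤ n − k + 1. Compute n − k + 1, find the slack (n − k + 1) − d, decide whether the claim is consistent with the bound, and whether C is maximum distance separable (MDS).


Singleton RHS = n − k + 1 = 9, slack = 0, bound satisfied, MDS.

Singleton bound: d ≤ n − k + 1.
Here n = 11, k = 3, so n − k + 1 = 9.
Given d = 9, check d ≤ 9: YES.
Slack = (n − k + 1) − d = 0.
The code is MDS (slack = 0).
Description: the claimed parameters are [11, 3, 9]_16; such a code would be MDS (meets Singleton bound).


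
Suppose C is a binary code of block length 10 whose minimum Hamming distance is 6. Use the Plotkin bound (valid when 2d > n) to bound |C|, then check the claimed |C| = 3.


Plotkin bound M ≤ 6; given |C| = 3 ≤ bound (satisfied).

Check applicability: 2d = 12, n = 10.
2d − n = 2 > 0, so Plotkin applies.
Compute d/(2d−n) = 6/2 ≈ 3.0000.
⌊d/(2d−n)⌋ = 3.
Plotkin bound: M ≤ 2·3 = 6.
Given |C| = 3, check: satisfied.
This |C| is below the Plotkin bound.


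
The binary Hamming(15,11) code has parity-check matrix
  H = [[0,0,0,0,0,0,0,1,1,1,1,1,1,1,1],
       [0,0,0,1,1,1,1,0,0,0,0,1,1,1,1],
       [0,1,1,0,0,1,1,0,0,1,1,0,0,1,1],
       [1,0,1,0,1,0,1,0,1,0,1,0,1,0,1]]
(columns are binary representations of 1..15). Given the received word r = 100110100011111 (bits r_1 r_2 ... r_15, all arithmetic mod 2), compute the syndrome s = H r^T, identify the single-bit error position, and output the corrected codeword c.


s = (1, 1, 0, 0)^T, error position = 12, corrected codeword c = 100110100010111

Compute s = H r^T mod 2 one row at a time:
  s_1 = 0 + 0 + 0 + 1 + 1 + 1 + 1 + 1 = 5 ≡ 1 (mod 2).
  s_2 = 1 + 1 + 0 + 1 + 1 + 1 + 1 + 1 = 7 ≡ 1 (mod 2).
  s_3 = 0 + 0 + 0 + 1 + 0 + 1 + 1 + 1 = 4 ≡ 0 (mod 2).
  s_4 = 1 + 0 + 1 + 1 + 0 + 1 + 1 + 1 = 6 ≡ 0 (mod 2).
s = (1, 1, 0, 0)^T — this equals column 12 of H (binary 1100), so error is at position 12.
Correct: flip bit 12 of r = 100110100011111 to get c = 100110100010111.


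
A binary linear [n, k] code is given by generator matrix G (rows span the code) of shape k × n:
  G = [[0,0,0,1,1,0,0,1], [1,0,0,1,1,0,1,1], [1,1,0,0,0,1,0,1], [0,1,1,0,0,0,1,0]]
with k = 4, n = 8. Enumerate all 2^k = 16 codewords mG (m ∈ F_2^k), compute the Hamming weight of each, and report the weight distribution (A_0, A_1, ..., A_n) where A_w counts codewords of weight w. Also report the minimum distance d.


Weight distribution: A_0 = 1, A_2 = 1, A_3 = 4, A_4 = 3, A_5 = 4, A_6 = 3. Minimum distance d = 2.

Enumerate all 2^4 = 16 messages m ∈ F_2^4.
For each, compute codeword c = mG in F_2^8, then tally its weight.
  m = 0000 → c = 00000000, weight = 0.
  m = 1000 → c = 00011001, weight = 3.
  m = 0100 → c = 10011011, weight = 5.
  m = 1100 → c = 10000010, weight = 2.
  m = 0010 → c = 11000101, weight = 4.
  m = 1010 → c = 11011100, weight = 5.
  m = 0110 → c = 01011110, weight = 5.
  m = 1110 → c = 01000111, weight = 4.
  m = 0001 → c = 01100010, weight = 3.
  m = 1001 → c = 01111011, weight = 6.
  m = 0101 → c = 11111001, weight = 6.
  m = 1101 → c = 11100000, weight = 3.
  m = 0011 → c = 10100111, weight = 5.
  m = 1011 → c = 10111110, weight = 6.
  m = 0111 → c = 00111100, weight = 4.
  m = 1111 → c = 00100101, weight = 3.
Tally weights:
  weight 0: 1 codewords.
  weight 2: 1 codewords.
  weight 3: 4 codewords.
  weight 4: 3 codewords.
  weight 5: 4 codewords.
  weight 6: 3 codewords.
Minimum distance d = smallest w > 0 with A_w > 0 = 2.
Sanity: Σ A_w = 16 = 2^4 = 16 ✓.


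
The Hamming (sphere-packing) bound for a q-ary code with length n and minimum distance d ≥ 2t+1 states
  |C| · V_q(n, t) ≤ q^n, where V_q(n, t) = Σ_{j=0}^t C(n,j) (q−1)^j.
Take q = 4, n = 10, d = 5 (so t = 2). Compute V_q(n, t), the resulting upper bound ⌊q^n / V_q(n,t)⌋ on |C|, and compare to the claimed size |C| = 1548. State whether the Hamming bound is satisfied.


V_q(n, t) = 436, q^n = 1048576, Hamming bound = 2404, |C| = 1548 ≤ bound (satisfied).

Step 1: Compute V_q(n, t) = Σ_{j=0}^2 C(n, j) (q−1)^j.
  j = 0: C(10,0)·(3)^0 = 1·1 = 1.
  j = 1: C(10,1)·(3)^1 = 10·3 = 30.
  j = 2: C(10,2)·(3)^2 = 45·9 = 405.
  V_q(n, t) = 1 + 30 + 405 = 436.
Step 2: q^n = 4^10 = 1048576.
Step 3: Hamming bound ⌊q^n / V_q(n,t)⌋ = ⌊1048576/436⌋ = 2404.
Step 4: Compare |C| = 1548 to 2404: satisfied.
The claimed |C| lies below the Hamming bound.


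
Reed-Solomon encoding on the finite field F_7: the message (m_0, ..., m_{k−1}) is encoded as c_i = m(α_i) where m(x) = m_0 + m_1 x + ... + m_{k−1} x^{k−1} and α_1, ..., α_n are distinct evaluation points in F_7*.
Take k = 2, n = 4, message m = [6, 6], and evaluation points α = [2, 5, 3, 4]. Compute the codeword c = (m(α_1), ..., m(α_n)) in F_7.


c = [4, 1, 3, 2]

Message polynomial: m(x) = 6 + 6·x (mod 7).
For each evaluation point α_i, compute m(α_i) mod 7:
  α_1 = 2: Horner steps 6 → 4, so m(2) = 4.
  α_2 = 5: Horner steps 6 → 1, so m(5) = 1.
  α_3 = 3: Horner steps 6 → 3, so m(3) = 3.
  α_4 = 4: Horner steps 6 → 2, so m(4) = 2.
Codeword c = [4, 1, 3, 2] ∈ F_7^4.


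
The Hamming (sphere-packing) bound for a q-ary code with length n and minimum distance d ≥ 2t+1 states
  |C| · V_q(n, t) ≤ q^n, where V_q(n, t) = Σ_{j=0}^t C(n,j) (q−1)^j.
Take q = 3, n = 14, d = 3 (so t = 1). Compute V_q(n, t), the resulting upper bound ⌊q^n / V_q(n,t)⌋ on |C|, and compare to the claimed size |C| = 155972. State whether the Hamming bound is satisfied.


V_q(n, t) = 29, q^n = 4782969, Hamming bound = 164929, |C| = 155972 ≤ bound (satisfied).

Step 1: Compute V_q(n, t) = Σ_{j=0}^1 C(n, j) (q−1)^j.
  j = 0: C(14,0)·(2)^0 = 1·1 = 1.
  j = 1: C(14,1)·(2)^1 = 14·2 = 28.
  V_q(n, t) = 1 + 28 = 29.
Step 2: q^n = 3^14 = 4782969.
Step 3: Hamming bound ⌊q^n / V_q(n,t)⌋ = ⌊4782969/29⌋ = 164929.
Step 4: Compare |C| = 155972 to 164929: satisfied.
The claimed |C| lies below the Hamming bound.


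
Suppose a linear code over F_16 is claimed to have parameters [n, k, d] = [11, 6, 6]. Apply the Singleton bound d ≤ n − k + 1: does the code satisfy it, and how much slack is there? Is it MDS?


Singleton RHS = n − k + 1 = 6, slack = 0, bound satisfied, MDS.

Singleton bound: d ≤ n − k + 1.
Here n = 11, k = 6, so n − k + 1 = 6.
Given d = 6, check d ≤ 6: YES.
Slack = (n − k + 1) − d = 0.
The code is MDS (slack = 0).
Description: the claimed parameters are [11, 6, 6]_16; such a code would be MDS (meets Singleton bound).


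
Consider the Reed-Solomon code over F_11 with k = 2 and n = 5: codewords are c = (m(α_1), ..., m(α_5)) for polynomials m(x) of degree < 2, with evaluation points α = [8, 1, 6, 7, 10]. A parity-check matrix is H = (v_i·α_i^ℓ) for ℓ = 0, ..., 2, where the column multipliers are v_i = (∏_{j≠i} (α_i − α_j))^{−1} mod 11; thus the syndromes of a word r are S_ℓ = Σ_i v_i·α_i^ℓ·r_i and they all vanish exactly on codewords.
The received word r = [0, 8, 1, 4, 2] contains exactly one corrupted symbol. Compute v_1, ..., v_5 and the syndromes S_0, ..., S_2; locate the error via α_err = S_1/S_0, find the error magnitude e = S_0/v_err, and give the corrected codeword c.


S = (3, 2, 5), error at position 1, error magnitude e = 4, c = [7, 8, 1, 4, 2].

Step 1: column multipliers v_i = (∏_{j≠i}(α_i − α_j))^{−1} mod 11.
  i = 1 (α = 8): (8−1)(8−6)(8−7)(8−10) = 7·2·1·(−2) = −28 ≡ 5, so v_1 = 5^{−1} = 9 (mod 11).
  i = 2 (α = 1): (1−8)(1−6)(1−7)(1−10) = (−7)·(−5)·(−6)·(−9) = 1890 ≡ 9, so v_2 = 9^{−1} = 5 (mod 11).
  i = 3 (α = 6): (6−8)(6−1)(6−7)(6−10) = (−2)·5·(−1)·(−4) = −40 ≡ 4, so v_3 = 4^{−1} = 3 (mod 11).
  i = 4 (α = 7): (7−8)(7−1)(7−6)(7−10) = (−1)·6·1·(−3) = 18 ≡ 7, so v_4 = 7^{−1} = 8 (mod 11).
  i = 5 (α = 10): (10−8)(10−1)(10−6)(10−7) = 2·9·4·3 = 216 ≡ 7, so v_5 = 7^{−1} = 8 (mod 11).
  v = [9, 5, 3, 8, 8].
Step 2: syndromes of r = [0, 8, 1, 4, 2] (all sums mod 11).
  S_0 = Σ v_i r_i = 9·0 + 5·8 + 3·1 + 8·4 + 8·2 = 91 ≡ 3.
  S_1 = Σ v_i α_i r_i = 9·8·0 + 5·1·8 + 3·6·1 + 8·7·4 + 8·10·2 = 442 ≡ 2.
  α_i^2 mod 11 = [9, 1, 3, 5, 1].
  S_2 = Σ v_i α_i^2 r_i = 9·9·0 + 5·1·8 + 3·3·1 + 8·5·4 + 8·1·2 = 225 ≡ 5.
  S = (3, 2, 5) ≠ 0, so r is not a codeword (an error is present).
Step 3: locate the error. For a single error e at position i, S_ℓ = v_i·e·α_i^ℓ, so α_err = S_1/S_0.
  S_0^{−1} = 3^{−1} = 4 (mod 11), so α_err = 2·4 = 8 ≡ 8 = α_1. Error position i = 1.
  Consistency check: S_2/S_1 = 5·6 = 30 ≡ 8 = α_err ✓ (single-error assumption holds).
Step 4: error magnitude e = S_0/v_1 = S_0·∏_{j≠1}(α_1 − α_j) = 3·5 = 15 ≡ 4 (mod 11).
Step 5: correct position 1: c_1 = r_1 − e = 0 − 4 ≡ 7 (mod 11). Hence c = [7, 8, 1, 4, 2].
  Check: interpolating c through the α_i gives m(x) = 5 + 3·x (degree < 2) with m(α_i) = c_i for every i, so c is indeed a codeword.


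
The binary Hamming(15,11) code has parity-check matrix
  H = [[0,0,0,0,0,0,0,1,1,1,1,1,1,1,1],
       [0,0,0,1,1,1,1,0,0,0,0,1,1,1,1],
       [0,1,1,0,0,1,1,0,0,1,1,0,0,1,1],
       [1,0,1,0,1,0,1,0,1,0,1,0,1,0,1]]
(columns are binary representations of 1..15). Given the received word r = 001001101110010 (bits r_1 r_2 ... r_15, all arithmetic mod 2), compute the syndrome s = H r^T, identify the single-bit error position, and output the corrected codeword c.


s = (0, 1, 0, 0)^T, error position = 4, corrected codeword c = 001101101110010

Compute s = H r^T mod 2 one row at a time:
  s_1 = 0 + 1 + 1 + 1 + 0 + 0 + 1 + 0 = 4 ≡ 0 (mod 2).
  s_2 = 0 + 0 + 1 + 1 + 0 + 0 + 1 + 0 = 3 ≡ 1 (mod 2).
  s_3 = 0 + 1 + 1 + 1 + 1 + 1 + 1 + 0 = 6 ≡ 0 (mod 2).
  s_4 = 0 + 1 + 0 + 1 + 1 + 1 + 0 + 0 = 4 ≡ 0 (mod 2).
s = (0, 1, 0, 0)^T — this equals column 4 of H (binary 0100), so error is at position 4.
Correct: flip bit 4 of r = 001001101110010 to get c = 001101101110010.
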